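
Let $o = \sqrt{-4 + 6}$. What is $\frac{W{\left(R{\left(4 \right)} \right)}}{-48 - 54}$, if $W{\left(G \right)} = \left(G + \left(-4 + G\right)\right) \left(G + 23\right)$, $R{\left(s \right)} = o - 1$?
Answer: $\frac{64}{51} - \frac{19 \sqrt{2}}{51} \approx 0.72804$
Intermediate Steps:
$o = \sqrt{2} \approx 1.4142$
$R{\left(s \right)} = -1 + \sqrt{2}$ ($R{\left(s \right)} = \sqrt{2} - 1 = -1 + \sqrt{2}$)
$W{\left(G \right)} = \left(-4 + 2 G\right) \left(23 + G\right)$
$\frac{W{\left(R{\left(4 \right)} \right)}}{-48 - 54} = \frac{-92 + 2 \left(-1 + \sqrt{2}\right)^{2} + 42 \left(-1 + \sqrt{2}\right)}{-48 - 54} = \frac{-92 + 2 \left(-1 + \sqrt{2}\right)^{2} - \left(42 - 42 \sqrt{2}\right)}{-102} = \left(-134 + 2 \left(-1 + \sqrt{2}\right)^{2} + 42 \sqrt{2}\right) \left(- \frac{1}{102}\right) = \frac{67}{51} - \frac{7 \sqrt{2}}{17} - \frac{\left(-1 + \sqrt{2}\right)^{2}}{51}$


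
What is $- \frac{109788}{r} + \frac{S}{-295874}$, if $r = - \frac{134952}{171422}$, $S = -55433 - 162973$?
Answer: $\frac{116008362314312}{831849751} \approx 1.3946 \cdot 10^{5}$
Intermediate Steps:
$S = -218406$
$r = - \frac{67476}{85711}$ ($r = \left(-134952\right) \frac{1}{171422} = - \frac{67476}{85711} \approx -0.78725$)
$- \frac{109788}{r} + \frac{S}{-295874} = - \frac{109788}{- \frac{67476}{85711}} - \frac{218406}{-295874} = \left(-109788\right) \left(- \frac{85711}{67476}\right) - - \frac{109203}{147937} = \frac{784169939}{5623} + \frac{109203}{147937} = \frac{116008362314312}{831849751}$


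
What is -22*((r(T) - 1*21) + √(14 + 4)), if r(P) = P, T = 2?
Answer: 418 - 66*√2 ≈ 324.66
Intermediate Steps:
-22*((r(T) - 1*21) + √(14 + 4)) = -22*((2 - 1*21) + √(14 + 4)) = -22*((2 - 21) + √18) = -22*(-19 + 3*√2) = 418 - 66*√2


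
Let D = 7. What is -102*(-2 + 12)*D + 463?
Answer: -6677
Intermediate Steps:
-102*(-2 + 12)*D + 463 = -102*(-2 + 12)*7 + 463 = -1020*7 + 463 = -102*70 + 463 = -7140 + 463 = -6677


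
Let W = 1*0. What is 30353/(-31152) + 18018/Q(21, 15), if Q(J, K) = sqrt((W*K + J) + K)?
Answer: 93519103/31152 ≈ 3002.0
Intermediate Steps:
W = 0
Q(J, K) = sqrt(J + K) (Q(J, K) = sqrt((0*K + J) + K) = sqrt((0 + J) + K) = sqrt(J + K))
30353/(-31152) + 18018/Q(21, 15) = 30353/(-31152) + 18018/(sqrt(21 + 15)) = 30353*(-1/31152) + 18018/(sqrt(36)) = -30353/31152 + 18018/6 = -30353/31152 + 18018*(1/6) = -30353/31152 + 3003 = 93519103/31152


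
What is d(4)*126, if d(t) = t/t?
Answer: 126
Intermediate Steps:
d(t) = 1
d(4)*126 = 1*126 = 126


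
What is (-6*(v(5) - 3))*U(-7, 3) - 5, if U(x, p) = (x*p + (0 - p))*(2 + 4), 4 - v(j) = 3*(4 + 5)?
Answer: -22469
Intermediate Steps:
v(j) = -23 (v(j) = 4 - 3*(4 + 5) = 4 - 3*9 = 4 - 1*27 = 4 - 27 = -23)
U(x, p) = -6*p + 6*p*x (U(x, p) = (p*x - p)*6 = (-p + p*x)*6 = -6*p + 6*p*x)
(-6*(v(5) - 3))*U(-7, 3) - 5 = (-6*(-23 - 3))*(6*3*(-1 - 7)) - 5 = (-6*(-26))*(6*3*(-8)) - 5 = 156*(-144) - 5 = -22464 - 5 = -22469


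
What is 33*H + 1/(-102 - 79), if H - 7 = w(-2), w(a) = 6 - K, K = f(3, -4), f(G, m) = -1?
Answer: 83621/181 ≈ 461.99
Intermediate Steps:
K = -1
w(a) = 7 (w(a) = 6 - 1*(-1) = 6 + 1 = 7)
H = 14 (H = 7 + 7 = 14)
33*H + 1/(-102 - 79) = 33*14 + 1/(-102 - 79) = 462 + 1/(-181) = 462 - 1/181 = 83621/181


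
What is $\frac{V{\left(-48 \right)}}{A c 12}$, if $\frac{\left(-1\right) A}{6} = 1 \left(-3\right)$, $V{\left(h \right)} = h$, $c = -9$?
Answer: $\frac{2}{81} \approx 0.024691$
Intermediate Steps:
$A = 18$ ($A = - 6 \cdot 1 \left(-3\right) = \left(-6\right) \left(-3\right) = 18$)
$\frac{V{\left(-48 \right)}}{A c 12} = - \frac{48}{18 \left(-9\right) 12} = - \frac{48}{\left(-162\right) 12} = - \frac{48}{-1944} = \left(-48\right) \left(- \frac{1}{1944}\right) = \frac{2}{81}$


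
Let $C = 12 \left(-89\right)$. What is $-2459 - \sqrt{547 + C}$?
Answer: $-2459 - i \sqrt{521} \approx -2459.0 - 22.825 i$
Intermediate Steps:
$C = -1068$
$-2459 - \sqrt{547 + C} = -2459 - \sqrt{547 - 1068} = -2459 - \sqrt{-521} = -2459 - i \sqrt{521}$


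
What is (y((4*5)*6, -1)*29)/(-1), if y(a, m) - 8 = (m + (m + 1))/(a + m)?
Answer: -27579/119 ≈ -231.76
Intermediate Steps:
y(a, m) = 8 + (1 + 2*m)/(a + m) (y(a, m) = 8 + (m + (m + 1))/(a + m) = 8 + (m + (1 + m))/(a + m) = 8 + (1 + 2*m)/(a + m))
(y((4*5)*6, -1)*29)/(-1) = (((1 + 8*((4*5)*6) + 10*(-1))/((4*5)*6 - 1))*29)/(-1) = (((1 + 8*(20*6) - 10)/(20*6 - 1))*29)*(-1) = (((1 + 8*120 - 10)/(120 - 1))*29)*(-1) = (((1 + 960 - 10)/119)*29)*(-1) = (((1/119)*951)*29)*(-1) = ((951/119)*29)*(-1) = (27579/119)*(-1) = -27579/119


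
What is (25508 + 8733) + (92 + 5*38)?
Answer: 34523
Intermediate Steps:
(25508 + 8733) + (92 + 5*38) = 34241 + (92 + 190) = 34241 + 282 = 34523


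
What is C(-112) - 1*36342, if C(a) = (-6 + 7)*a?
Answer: -36454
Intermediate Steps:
C(a) = a (C(a) = 1*a = a)
C(-112) - 1*36342 = -112 - 1*36342 = -112 - 36342 = -36454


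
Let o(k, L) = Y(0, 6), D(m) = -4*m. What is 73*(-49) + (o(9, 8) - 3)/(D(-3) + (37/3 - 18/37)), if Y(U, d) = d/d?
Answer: -9468541/2647 ≈ -3577.1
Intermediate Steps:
Y(U, d) = 1
o(k, L) = 1
73*(-49) + (o(9, 8) - 3)/(D(-3) + (37/3 - 18/37)) = 73*(-49) + (1 - 3)/(-4*(-3) + (37/3 - 18/37)) = -3577 - 2/(12 + (37*(⅓) - 18*1/37)) = -3577 - 2/(12 + (37/3 - 18/37)) = -3577 - 2/(12 + 1315/111) = -3577 - 2/2647/111 = -3577 - 2*111/2647 = -3577 - 222/2647 = -9468541/2647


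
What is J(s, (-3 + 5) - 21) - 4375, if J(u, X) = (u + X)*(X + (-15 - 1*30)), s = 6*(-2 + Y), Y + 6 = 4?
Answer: -1623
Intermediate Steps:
Y = -2 (Y = -6 + 4 = -2)
s = -24 (s = 6*(-2 - 2) = 6*(-4) = -24)
J(u, X) = (-45 + X)*(X + u) (J(u, X) = (X + u)*(X + (-15 - 30)) = (X + u)*(X - 45) = (X + u)*(-45 + X) = (-45 + X)*(X + u))
J(s, (-3 + 5) - 21) - 4375 = (((-3 + 5) - 21)**2 - 45*((-3 + 5) - 21) - 45*(-24) + ((-3 + 5) - 21)*(-24)) - 4375 = ((2 - 21)**2 - 45*(2 - 21) + 1080 + (2 - 21)*(-24)) - 4375 = ((-19)**2 - 45*(-19) + 1080 - 19*(-24)) - 4375 = (361 + 855 + 1080 + 456) - 4375 = 2752 - 4375 = -1623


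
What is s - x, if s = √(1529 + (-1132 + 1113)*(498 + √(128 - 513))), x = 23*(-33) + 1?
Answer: 758 + √(-7933 - 19*I*√385) ≈ 760.09 - 89.092*I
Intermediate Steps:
x = -758 (x = -759 + 1 = -758)
s = √(-7933 - 19*I*√385) (s = √(1529 - 19*(498 + √(-385))) = √(1529 - 19*(498 + I*√385)) = √(1529 + (-9462 - 19*I*√385)) = √(-7933 - 19*I*√385) ≈ 2.0923 - 89.092*I)
s - x = √(-7933 - 19*I*√385) - 1*(-758) = √(-7933 - 19*I*√385) + 758 = 758 + √(-7933 - 19*I*√385)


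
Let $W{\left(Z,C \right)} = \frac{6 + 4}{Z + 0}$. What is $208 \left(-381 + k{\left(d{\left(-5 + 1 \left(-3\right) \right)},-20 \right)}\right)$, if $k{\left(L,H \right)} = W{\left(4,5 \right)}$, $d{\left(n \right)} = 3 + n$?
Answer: $-78728$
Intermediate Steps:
$W{\left(Z,C \right)} = \frac{10}{Z}$
$k{\left(L,H \right)} = \frac{5}{2}$ ($k{\left(L,H \right)} = \frac{10}{4} = 10 \cdot \frac{1}{4} = \frac{5}{2}$)
$208 \left(-381 + k{\left(d{\left(-5 + 1 \left(-3\right) \right)},-20 \right)}\right) = 208 \left(-381 + \frac{5}{2}\right) = 208 \left(- \frac{757}{2}\right) = -78728$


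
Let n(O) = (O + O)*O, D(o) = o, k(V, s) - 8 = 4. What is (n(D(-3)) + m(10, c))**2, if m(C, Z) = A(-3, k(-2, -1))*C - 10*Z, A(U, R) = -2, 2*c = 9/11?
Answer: 4489/121 ≈ 37.099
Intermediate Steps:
k(V, s) = 12 (k(V, s) = 8 + 4 = 12)
c = 9/22 (c = (9/11)/2 = (9*(1/11))/2 = (1/2)*(9/11) = 9/22 ≈ 0.40909)
n(O) = 2*O**2 (n(O) = (2*O)*O = 2*O**2)
m(C, Z) = -10*Z - 2*C (m(C, Z) = -2*C - 10*Z = -10*Z - 2*C)
(n(D(-3)) + m(10, c))**2 = (2*(-3)**2 + (-10*9/22 - 2*10))**2 = (2*9 + (-45/11 - 20))**2 = (18 - 265/11)**2 = (-67/11)**2 = 4489/121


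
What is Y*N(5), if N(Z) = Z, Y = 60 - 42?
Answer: 90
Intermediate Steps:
Y = 18
Y*N(5) = 18*5 = 90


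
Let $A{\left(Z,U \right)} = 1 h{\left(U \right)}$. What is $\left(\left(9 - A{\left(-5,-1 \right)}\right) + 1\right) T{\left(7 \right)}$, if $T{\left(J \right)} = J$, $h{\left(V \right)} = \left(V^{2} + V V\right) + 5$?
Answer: $21$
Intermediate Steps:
$h{\left(V \right)} = 5 + 2 V^{2}$ ($h{\left(V \right)} = \left(V^{2} + V^{2}\right) + 5 = 2 V^{2} + 5 = 5 + 2 V^{2}$)
$A{\left(Z,U \right)} = 5 + 2 U^{2}$ ($A{\left(Z,U \right)} = 1 \left(5 + 2 U^{2}\right) = 5 + 2 U^{2}$)
$\left(\left(9 - A{\left(-5,-1 \right)}\right) + 1\right) T{\left(7 \right)} = \left(\left(9 - \left(5 + 2 \left(-1\right)^{2}\right)\right) + 1\right) 7 = \left(\left(9 - \left(5 + 2 \cdot 1\right)\right) + 1\right) 7 = \left(\left(9 - \left(5 + 2\right)\right) + 1\right) 7 = \left(\left(9 - 7\right) + 1\right) 7 = \left(2 + 1\right) 7 = 3 \cdot 7 = 21$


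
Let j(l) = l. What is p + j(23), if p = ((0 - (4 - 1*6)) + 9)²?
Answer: 144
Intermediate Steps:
p = 121 (p = ((0 - (4 - 6)) + 9)² = ((0 - 1*(-2)) + 9)² = ((0 + 2) + 9)² = (2 + 9)² = 11² = 121)
p + j(23) = 121 + 23 = 144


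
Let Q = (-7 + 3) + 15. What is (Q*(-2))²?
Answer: 484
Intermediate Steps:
Q = 11 (Q = -4 + 15 = 11)
(Q*(-2))² = (11*(-2))² = (-22)² = 484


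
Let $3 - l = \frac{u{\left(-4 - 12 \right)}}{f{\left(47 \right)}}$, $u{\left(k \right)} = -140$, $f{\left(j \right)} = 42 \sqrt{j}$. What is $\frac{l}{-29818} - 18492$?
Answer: $- \frac{551394459}{29818} - \frac{5 \sqrt{47}}{2102169} \approx -18492.0$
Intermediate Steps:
$l = 3 + \frac{10 \sqrt{47}}{141}$ ($l = 3 - - \frac{140}{42 \sqrt{47}} = 3 - - 140 \frac{\sqrt{47}}{1974} = 3 - - \frac{10 \sqrt{47}}{141} = 3 + \frac{10 \sqrt{47}}{141} \approx 3.4862$)
$\frac{l}{-29818} - 18492 = \frac{3 + \frac{10 \sqrt{47}}{141}}{-29818} - 18492 = \left(3 + \frac{10 \sqrt{47}}{141}\right) \left(- \frac{1}{29818}\right) - 18492 = \left(- \frac{3}{29818} - \frac{5 \sqrt{47}}{2102169}\right) - 18492 = - \frac{551394459}{29818} - \frac{5 \sqrt{47}}{2102169}$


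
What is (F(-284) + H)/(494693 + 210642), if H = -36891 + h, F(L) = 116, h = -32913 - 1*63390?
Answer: -133078/705335 ≈ -0.18867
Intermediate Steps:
h = -96303 (h = -32913 - 63390 = -96303)
H = -133194 (H = -36891 - 96303 = -133194)
(F(-284) + H)/(494693 + 210642) = (116 - 133194)/(494693 + 210642) = -133078/705335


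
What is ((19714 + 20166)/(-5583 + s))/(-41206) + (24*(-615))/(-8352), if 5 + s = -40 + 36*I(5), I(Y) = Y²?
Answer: 2496445595/1412459268 ≈ 1.7674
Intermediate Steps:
s = 855 (s = -5 + (-40 + 36*5²) = -5 + (-40 + 36*25) = -5 + (-40 + 900) = -5 + 860 = 855)
((19714 + 20166)/(-5583 + s))/(-41206) + (24*(-615))/(-8352) = ((19714 + 20166)/(-5583 + 855))/(-41206) + (24*(-615))/(-8352) = (39880/(-4728))*(-1/41206) - 14760*(-1/8352) = (39880*(-1/4728))*(-1/41206) + 205/116 = -4985/591*(-1/41206) + 205/116 = 4985/24352746 + 205/116 = 2496445595/1412459268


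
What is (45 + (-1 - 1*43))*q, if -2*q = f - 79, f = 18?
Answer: 61/2 ≈ 30.500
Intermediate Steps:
q = 61/2 (q = -(18 - 79)/2 = -1/2*(-61) = 61/2 ≈ 30.500)
(45 + (-1 - 1*43))*q = (45 + (-1 - 1*43))*(61/2) = (45 + (-1 - 43))*(61/2) = (45 - 44)*(61/2) = 1*(61/2) = 61/2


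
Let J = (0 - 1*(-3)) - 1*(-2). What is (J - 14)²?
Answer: 81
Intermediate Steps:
J = 5 (J = (0 + 3) + 2 = 3 + 2 = 5)
(J - 14)² = (5 - 14)² = (-9)² = 81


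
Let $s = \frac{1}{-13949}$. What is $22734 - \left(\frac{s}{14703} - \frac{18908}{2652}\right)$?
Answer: $\frac{79288461008254}{3486566499} \approx 22741.0$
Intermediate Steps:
$s = - \frac{1}{13949} \approx -7.169 \cdot 10^{-5}$
$22734 - \left(\frac{s}{14703} - \frac{18908}{2652}\right) = 22734 - \left(- \frac{1}{13949 \cdot 14703} - \frac{18908}{2652}\right) = 22734 - \left(\left(- \frac{1}{13949}\right) \frac{1}{14703} - \frac{4727}{663}\right) = 22734 - \left(- \frac{1}{205092147} - \frac{4727}{663}\right) = 22734 - - \frac{24858219988}{3486566499} = 22734 + \frac{24858219988}{3486566499} = \frac{79288461008254}{3486566499}$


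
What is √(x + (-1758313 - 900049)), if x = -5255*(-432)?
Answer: I*√388202 ≈ 623.06*I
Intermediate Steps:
x = 2270160
√(x + (-1758313 - 900049)) = √(2270160 + (-1758313 - 900049)) = √(2270160 - 2658362) = √(-388202) = I*√388202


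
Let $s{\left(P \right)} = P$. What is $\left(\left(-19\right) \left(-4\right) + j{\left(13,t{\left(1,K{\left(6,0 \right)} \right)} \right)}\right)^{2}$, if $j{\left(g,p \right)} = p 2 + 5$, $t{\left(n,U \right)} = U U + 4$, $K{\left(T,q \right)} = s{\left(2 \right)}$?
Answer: $9409$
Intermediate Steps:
$K{\left(T,q \right)} = 2$
$t{\left(n,U \right)} = 4 + U^{2}$ ($t{\left(n,U \right)} = U^{2} + 4 = 4 + U^{2}$)
$j{\left(g,p \right)} = 5 + 2 p$ ($j{\left(g,p \right)} = 2 p + 5 = 5 + 2 p$)
$\left(\left(-19\right) \left(-4\right) + j{\left(13,t{\left(1,K{\left(6,0 \right)} \right)} \right)}\right)^{2} = \left(\left(-19\right) \left(-4\right) + \left(5 + 2 \left(4 + 2^{2}\right)\right)\right)^{2} = \left(76 + \left(5 + 2 \left(4 + 4\right)\right)\right)^{2} = \left(76 + \left(5 + 2 \cdot 8\right)\right)^{2} = \left(76 + \left(5 + 16\right)\right)^{2} = \left(76 + 21\right)^{2} = 97^{2} = 9409$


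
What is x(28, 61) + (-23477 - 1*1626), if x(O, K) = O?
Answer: -25075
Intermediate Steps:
x(28, 61) + (-23477 - 1*1626) = 28 + (-23477 - 1*1626) = 28 + (-23477 - 1626) = 28 - 25103 = -25075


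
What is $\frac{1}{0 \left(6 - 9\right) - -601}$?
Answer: $\frac{1}{601} \approx 0.0016639$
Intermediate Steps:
$\frac{1}{0 \left(6 - 9\right) - -601} = \frac{1}{0 \left(-3\right) + 601} = \frac{1}{0 + 601} = \frac{1}{601}$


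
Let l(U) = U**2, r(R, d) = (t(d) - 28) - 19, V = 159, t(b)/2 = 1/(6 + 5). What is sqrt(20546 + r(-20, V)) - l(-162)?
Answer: -26244 + sqrt(2480401)/11 ≈ -26101.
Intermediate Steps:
t(b) = 2/11 (t(b) = 2/(6 + 5) = 2/11)
r(R, d) = -515/11 (r(R, d) = (2/11 - 28) - 19 = -306/11 - 19 = -515/11)
sqrt(20546 + r(-20, V)) - l(-162) = sqrt(20546 - 515/11) - 1*(-162)**2 = sqrt(225491/11) - 1*26244 = sqrt(2480401)/11 - 26244 = -26244 + sqrt(2480401)/11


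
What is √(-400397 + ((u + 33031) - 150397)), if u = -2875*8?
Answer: 29*I*√643 ≈ 735.37*I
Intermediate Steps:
u = -23000
√(-400397 + ((u + 33031) - 150397)) = √(-400397 + ((-23000 + 33031) - 150397)) = √(-400397 + (10031 - 150397)) = √(-400397 - 140366) = √(-540763) = 29*I*√643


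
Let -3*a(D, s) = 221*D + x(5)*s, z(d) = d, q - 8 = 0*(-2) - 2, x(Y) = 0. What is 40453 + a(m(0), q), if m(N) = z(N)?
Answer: 40453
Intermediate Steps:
q = 6 (q = 8 + (0*(-2) - 2) = 8 + (0 - 2) = 8 - 2 = 6)
m(N) = N
a(D, s) = -221*D/3 (a(D, s) = -(221*D + 0*s)/3 = -(221*D + 0)/3 = -221*D/3)
40453 + a(m(0), q) = 40453 - 221/3*0 = 40453 + 0 = 40453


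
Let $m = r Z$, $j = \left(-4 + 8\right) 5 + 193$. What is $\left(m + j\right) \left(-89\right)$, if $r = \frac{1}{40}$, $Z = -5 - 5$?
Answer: $- \frac{75739}{4} \approx -18935.0$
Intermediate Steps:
$Z = -10$ ($Z = -5 - 5 = -10$)
$r = \frac{1}{40} \approx 0.025$
$j = 213$ ($j = 4 \cdot 5 + 193 = 20 + 193 = 213$)
$m = - \frac{1}{4}$ ($m = \frac{1}{40} \left(-10\right) = - \frac{1}{4} \approx -0.25$)
$\left(m + j\right) \left(-89\right) = \left(- \frac{1}{4} + 213\right) \left(-89\right) = \frac{851}{4} \left(-89\right) = - \frac{75739}{4}$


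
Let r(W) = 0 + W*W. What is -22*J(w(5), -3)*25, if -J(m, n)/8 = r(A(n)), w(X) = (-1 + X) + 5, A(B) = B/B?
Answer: 4400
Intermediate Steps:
A(B) = 1
w(X) = 4 + X
r(W) = W**2 (r(W) = 0 + W**2 = W**2)
J(m, n) = -8 (J(m, n) = -8*1**2 = -8*1 = -8)
-22*J(w(5), -3)*25 = -22*(-8)*25 = 176*25 = 4400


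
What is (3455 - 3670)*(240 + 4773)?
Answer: -1077795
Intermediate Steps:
(3455 - 3670)*(240 + 4773) = -215*5013 = -1077795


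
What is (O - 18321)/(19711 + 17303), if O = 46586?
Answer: 28265/37014 ≈ 0.76363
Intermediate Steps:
(O - 18321)/(19711 + 17303) = (46586 - 18321)/(19711 + 17303) = 28265/37014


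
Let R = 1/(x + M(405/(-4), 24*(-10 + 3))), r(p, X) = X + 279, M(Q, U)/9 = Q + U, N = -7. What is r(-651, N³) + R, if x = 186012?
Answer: -46998716/734355 ≈ -64.000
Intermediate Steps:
M(Q, U) = 9*Q + 9*U (M(Q, U) = 9*(Q + U) = 9*Q + 9*U)
r(p, X) = 279 + X
R = 4/734355 (R = 1/(186012 + (9*(405/(-4)) + 9*(24*(-10 + 3)))) = 1/(186012 + (9*(405*(-¼)) + 9*(24*(-7)))) = 1/(186012 + (9*(-405/4) + 9*(-168))) = 1/(186012 + (-3645/4 - 1512)) = 1/(186012 - 9693/4) = 1/(734355/4) = 4/734355 ≈ 5.4470e-6)
r(-651, N³) + R = (279 + (-7)³) + 4/734355 = (279 - 343) + 4/734355 = -64 + 4/734355 = -46998716/734355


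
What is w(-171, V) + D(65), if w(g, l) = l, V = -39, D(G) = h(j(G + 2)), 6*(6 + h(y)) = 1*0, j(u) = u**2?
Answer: -45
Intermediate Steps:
h(y) = -6 (h(y) = -6 + (1*0)/6 = -6 + (1/6)*0 = -6 + 0 = -6)
D(G) = -6
w(-171, V) + D(65) = -39 - 6 = -45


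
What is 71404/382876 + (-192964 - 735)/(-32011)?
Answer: 19112102942/3064060909 ≈ 6.2375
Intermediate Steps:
71404/382876 + (-192964 - 735)/(-32011) = 71404*(1/382876) - 193699*(-1/32011) = 17851/95719 + 193699/32011 = 19112102942/3064060909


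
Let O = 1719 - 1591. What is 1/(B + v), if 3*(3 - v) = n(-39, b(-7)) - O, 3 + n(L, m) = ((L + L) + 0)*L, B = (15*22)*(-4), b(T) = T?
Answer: -3/6862 ≈ -0.00043719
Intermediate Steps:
O = 128
B = -1320 (B = 330*(-4) = -1320)
n(L, m) = -3 + 2*L² (n(L, m) = -3 + ((L + L) + 0)*L = -3 + (2*L + 0)*L = -3 + (2*L)*L = -3 + 2*L²)
v = -2902/3 (v = 3 - ((-3 + 2*(-39)²) - 1*128)/3 = 3 - ((-3 + 2*1521) - 128)/3 = 3 - ((-3 + 3042) - 128)/3 = 3 - (3039 - 128)/3 = 3 - ⅓*2911 = 3 - 2911/3 = -2902/3 ≈ -967.33)
1/(B + v) = 1/(-1320 - 2902/3) = 1/(-6862/3) = -3/6862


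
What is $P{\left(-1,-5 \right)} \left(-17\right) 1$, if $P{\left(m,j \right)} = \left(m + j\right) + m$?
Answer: $119$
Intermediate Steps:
$P{\left(m,j \right)} = j + 2 m$ ($P{\left(m,j \right)} = \left(j + m\right) + m = j + 2 m$)
$P{\left(-1,-5 \right)} \left(-17\right) 1 = \left(-5 + 2 \left(-1\right)\right) \left(-17\right) 1 = \left(-5 - 2\right) \left(-17\right) 1 = \left(-7\right) \left(-17\right) 1 = 119 \cdot 1 = 119$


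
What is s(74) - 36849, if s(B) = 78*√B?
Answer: -36849 + 78*√74 ≈ -36178.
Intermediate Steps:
s(74) - 36849 = 78*√74 - 36849 = -36849 + 78*√74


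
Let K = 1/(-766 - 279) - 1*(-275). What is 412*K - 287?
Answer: 118098173/1045 ≈ 1.1301e+5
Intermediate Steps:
K = 287374/1045 (K = 1/(-1045) + 275 = -1/1045 + 275 = 287374/1045 ≈ 275.00)
412*K - 287 = 412*(287374/1045) - 287 = 118398088/1045 - 287 = 118098173/1045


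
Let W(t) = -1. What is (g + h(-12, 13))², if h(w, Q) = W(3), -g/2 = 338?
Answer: 458329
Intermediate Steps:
g = -676 (g = -2*338 = -676)
h(w, Q) = -1
(g + h(-12, 13))² = (-676 - 1)² = (-677)² = 458329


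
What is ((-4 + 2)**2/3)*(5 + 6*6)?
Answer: 164/3 ≈ 54.667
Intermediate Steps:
((-4 + 2)**2/3)*(5 + 6*6) = ((1/3)*(-2)**2)*(5 + 36) = ((1/3)*4)*41 = (4/3)*41 = 164/3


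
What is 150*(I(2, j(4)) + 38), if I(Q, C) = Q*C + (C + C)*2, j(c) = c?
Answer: 9300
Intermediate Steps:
I(Q, C) = 4*C + C*Q (I(Q, C) = C*Q + (2*C)*2 = C*Q + 4*C = 4*C + C*Q)
150*(I(2, j(4)) + 38) = 150*(4*(4 + 2) + 38) = 150*(4*6 + 38) = 150*(24 + 38) = 150*62 = 9300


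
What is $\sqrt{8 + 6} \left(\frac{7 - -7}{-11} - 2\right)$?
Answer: $- \frac{36 \sqrt{14}}{11} \approx -12.245$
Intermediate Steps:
$\sqrt{8 + 6} \left(\frac{7 - -7}{-11} - 2\right) = \sqrt{14} \left(\left(7 + 7\right) \left(- \frac{1}{11}\right) - 2\right) = \sqrt{14} \left(14 \left(- \frac{1}{11}\right) - 2\right) = \sqrt{14} \left(- \frac{14}{11} - 2\right) = \sqrt{14} \left(- \frac{36}{11}\right) = - \frac{36 \sqrt{14}}{11}$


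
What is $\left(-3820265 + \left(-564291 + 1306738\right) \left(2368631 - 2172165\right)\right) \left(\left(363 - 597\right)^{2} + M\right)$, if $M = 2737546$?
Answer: $407290117782459174$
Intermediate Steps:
$\left(-3820265 + \left(-564291 + 1306738\right) \left(2368631 - 2172165\right)\right) \left(\left(363 - 597\right)^{2} + M\right) = \left(-3820265 + \left(-564291 + 1306738\right) \left(2368631 - 2172165\right)\right) \left(\left(363 - 597\right)^{2} + 2737546\right) = \left(-3820265 + 742447 \cdot 196466\right) \left(\left(-234\right)^{2} + 2737546\right) = \left(-3820265 + 145865592302\right) \left(54756 + 2737546\right) = 145861772037 \cdot 2792302 = 407290117782459174$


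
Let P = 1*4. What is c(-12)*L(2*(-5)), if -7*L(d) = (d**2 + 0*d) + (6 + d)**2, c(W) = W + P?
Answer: 928/7 ≈ 132.57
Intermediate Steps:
P = 4
c(W) = 4 + W (c(W) = W + 4 = 4 + W)
L(d) = -d**2/7 - (6 + d)**2/7 (L(d) = -((d**2 + 0*d) + (6 + d)**2)/7 = -((d**2 + 0) + (6 + d)**2)/7 = -(d**2 + (6 + d)**2)/7 = -d**2/7 - (6 + d)**2/7)
c(-12)*L(2*(-5)) = (4 - 12)*(-(2*(-5))**2/7 - (6 + 2*(-5))**2/7) = -8*(-1/7*(-10)**2 - (6 - 10)**2/7) = -8*(-1/7*100 - 1/7*(-4)**2) = -8*(-100/7 - 1/7*16) = -8*(-100/7 - 16/7) = -8*(-116/7) = 928/7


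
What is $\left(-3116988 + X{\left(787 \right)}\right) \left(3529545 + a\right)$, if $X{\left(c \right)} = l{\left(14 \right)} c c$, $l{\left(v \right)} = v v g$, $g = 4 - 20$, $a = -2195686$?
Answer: $-2594966891845748$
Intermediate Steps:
$g = -16$ ($g = 4 - 20 = -16$)
$l{\left(v \right)} = - 16 v^{2}$ ($l{\left(v \right)} = v v \left(-16\right) = v^{2} \left(-16\right) = - 16 v^{2}$)
$X{\left(c \right)} = - 3136 c^{2}$ ($X{\left(c \right)} = - 16 \cdot 14^{2} c c = \left(-16\right) 196 c c = - 3136 c c = - 3136 c^{2}$)
$\left(-3116988 + X{\left(787 \right)}\right) \left(3529545 + a\right) = \left(-3116988 - 3136 \cdot 787^{2}\right) \left(3529545 - 2195686\right) = \left(-3116988 - 1942341184\right) 1333859 = \left(-1945458172\right) 1333859 = -2594966891845748$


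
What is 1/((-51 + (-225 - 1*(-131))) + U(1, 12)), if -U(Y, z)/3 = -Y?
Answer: -1/142 ≈ -0.0070423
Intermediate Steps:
U(Y, z) = 3*Y (U(Y, z) = -(-3)*Y = 3*Y)
1/((-51 + (-225 - 1*(-131))) + U(1, 12)) = 1/((-51 + (-225 - 1*(-131))) + 3*1) = 1/((-51 + (-225 + 131)) + 3) = 1/((-51 - 94) + 3) = 1/(-145 + 3) = 1/(-142) = -1/142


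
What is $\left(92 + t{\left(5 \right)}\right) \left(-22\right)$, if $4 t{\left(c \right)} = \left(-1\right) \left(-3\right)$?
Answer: $- \frac{4081}{2} \approx -2040.5$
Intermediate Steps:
$t{\left(c \right)} = \frac{3}{4}$ ($t{\left(c \right)} = \frac{\left(-1\right) \left(-3\right)}{4} = \frac{1}{4} \cdot 3 = \frac{3}{4}$)
$\left(92 + t{\left(5 \right)}\right) \left(-22\right) = \left(92 + \frac{3}{4}\right) \left(-22\right) = \frac{371}{4} \left(-22\right) = - \frac{4081}{2}$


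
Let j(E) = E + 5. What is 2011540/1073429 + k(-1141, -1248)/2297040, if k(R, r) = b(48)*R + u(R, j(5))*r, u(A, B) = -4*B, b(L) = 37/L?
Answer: 224315007077347/118354048807680 ≈ 1.8953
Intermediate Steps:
j(E) = 5 + E
k(R, r) = -40*r + 37*R/48 (k(R, r) = (37/48)*R + (-4*(5 + 5))*r = (37*(1/48))*R + (-4*10)*r = 37*R/48 - 40*r = -40*r + 37*R/48)
2011540/1073429 + k(-1141, -1248)/2297040 = 2011540/1073429 + (-40*(-1248) + (37/48)*(-1141))/2297040 = 2011540*(1/1073429) + (49920 - 42217/48)*(1/2297040) = 2011540/1073429 + (2353943/48)*(1/2297040) = 2011540/1073429 + 2353943/110257920 = 224315007077347/118354048807680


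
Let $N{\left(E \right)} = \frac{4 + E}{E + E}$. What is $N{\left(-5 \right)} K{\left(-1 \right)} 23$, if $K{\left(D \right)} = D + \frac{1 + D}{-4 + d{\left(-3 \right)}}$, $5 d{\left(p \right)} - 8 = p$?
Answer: $- \frac{23}{10} \approx -2.3$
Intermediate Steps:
$d{\left(p \right)} = \frac{8}{5} + \frac{p}{5}$
$K{\left(D \right)} = - \frac{1}{3} + \frac{2 D}{3}$ ($K{\left(D \right)} = D + \frac{1 + D}{-4 + \left(\frac{8}{5} + \frac{1}{5} \left(-3\right)\right)} = D + \frac{1 + D}{-4 + \left(\frac{8}{5} - \frac{3}{5}\right)} = D + \frac{1 + D}{-4 + 1} = D + \frac{1 + D}{-3} = D + \left(1 + D\right) \left(- \frac{1}{3}\right) = D - \left(\frac{1}{3} + \frac{D}{3}\right) = - \frac{1}{3} + \frac{2 D}{3}$)
$N{\left(E \right)} = \frac{4 + E}{2 E}$
$N{\left(-5 \right)} K{\left(-1 \right)} 23 = \frac{4 - 5}{2 \left(-5\right)} \left(- \frac{1}{3} + \frac{2}{3} \left(-1\right)\right) 23 = \frac{1}{2} \left(- \frac{1}{5}\right) \left(-1\right) \left(- \frac{1}{3} - \frac{2}{3}\right) 23 = \frac{1}{10} \left(-1\right) 23 = \left(- \frac{1}{10}\right) 23 = - \frac{23}{10}$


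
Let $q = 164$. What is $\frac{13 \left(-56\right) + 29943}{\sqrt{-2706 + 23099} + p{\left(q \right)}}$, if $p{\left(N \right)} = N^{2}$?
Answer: $\frac{785766640}{723374423} - \frac{29215 \sqrt{20393}}{723374423} \approx 1.0805$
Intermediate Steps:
$\frac{13 \left(-56\right) + 29943}{\sqrt{-2706 + 23099} + p{\left(q \right)}} = \frac{13 \left(-56\right) + 29943}{\sqrt{-2706 + 23099} + 164^{2}} = \frac{-728 + 29943}{\sqrt{20393} + 26896} = \frac{29215}{26896 + \sqrt{20393}}$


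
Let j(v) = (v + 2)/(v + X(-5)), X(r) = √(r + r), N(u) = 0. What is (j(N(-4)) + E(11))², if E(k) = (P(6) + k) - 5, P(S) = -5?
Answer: (5 - I*√10)²/25 ≈ 0.6 - 1.2649*I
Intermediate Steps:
X(r) = √2*√r (X(r) = √(2*r) = √2*√r)
E(k) = -10 + k (E(k) = (-5 + k) - 5 = -10 + k)
j(v) = (2 + v)/(v + I*√10) (j(v) = (v + 2)/(v + √2*√(-5)) = (2 + v)/(v + √2*(I*√5)) = (2 + v)/(v + I*√10))
(j(N(-4)) + E(11))² = ((2 + 0)/(0 + I*√10) + (-10 + 11))² = (2/(I*√10) + 1)² = (-I*√10/10*2 + 1)² = (-I*√10/5 + 1)² = (1 - I*√10/5)²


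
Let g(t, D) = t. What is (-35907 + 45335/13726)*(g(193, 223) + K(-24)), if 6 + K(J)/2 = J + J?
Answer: -41889202495/13726 ≈ -3.0518e+6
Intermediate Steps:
K(J) = -12 + 4*J (K(J) = -12 + 2*(J + J) = -12 + 2*(2*J) = -12 + 4*J)
(-35907 + 45335/13726)*(g(193, 223) + K(-24)) = (-35907 + 45335/13726)*(193 + (-12 + 4*(-24))) = (-35907 + 45335*(1/13726))*(193 + (-12 - 96)) = (-35907 + 45335/13726)*(193 - 108) = -492814147/13726*85 = -41889202495/13726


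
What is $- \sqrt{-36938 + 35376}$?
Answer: $- i \sqrt{1562} \approx - 39.522 i$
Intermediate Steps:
$- \sqrt{-36938 + 35376} = - \sqrt{-1562} = - i \sqrt{1562}$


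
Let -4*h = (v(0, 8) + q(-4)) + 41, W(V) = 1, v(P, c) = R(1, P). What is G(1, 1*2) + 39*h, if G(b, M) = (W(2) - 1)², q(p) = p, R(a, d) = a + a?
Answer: -1521/4 ≈ -380.25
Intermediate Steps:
R(a, d) = 2*a
v(P, c) = 2 (v(P, c) = 2*1 = 2)
h = -39/4 (h = -((2 - 4) + 41)/4 = -(-2 + 41)/4 = -¼*39 = -39/4 ≈ -9.7500)
G(b, M) = 0 (G(b, M) = (1 - 1)² = 0² = 0)
G(1, 1*2) + 39*h = 0 + 39*(-39/4) = 0 - 1521/4 = -1521/4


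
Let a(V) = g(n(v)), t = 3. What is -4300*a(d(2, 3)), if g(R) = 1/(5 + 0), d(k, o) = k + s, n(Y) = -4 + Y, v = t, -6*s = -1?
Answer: -860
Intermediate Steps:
s = ⅙ (s = -⅙*(-1) = ⅙ ≈ 0.16667)
v = 3
d(k, o) = ⅙ + k (d(k, o) = k + ⅙ = ⅙ + k)
g(R) = ⅕ (g(R) = 1/5 = ⅕)
a(V) = ⅕
-4300*a(d(2, 3)) = -4300*⅕ = -860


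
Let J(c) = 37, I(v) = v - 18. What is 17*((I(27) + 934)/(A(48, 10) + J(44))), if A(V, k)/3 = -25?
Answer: -16031/38 ≈ -421.87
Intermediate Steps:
I(v) = -18 + v
A(V, k) = -75 (A(V, k) = 3*(-25) = -75)
17*((I(27) + 934)/(A(48, 10) + J(44))) = 17*(((-18 + 27) + 934)/(-75 + 37)) = 17*((9 + 934)/(-38)) = 17*(943*(-1/38)) = 17*(-943/38) = -16031/38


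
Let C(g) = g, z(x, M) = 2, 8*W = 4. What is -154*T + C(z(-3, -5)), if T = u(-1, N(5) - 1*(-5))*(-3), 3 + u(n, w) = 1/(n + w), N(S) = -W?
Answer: -1252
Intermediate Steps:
W = 1/2 (W = (1/8)*4 = 1/2 ≈ 0.50000)
N(S) = -1/2 (N(S) = -1*1/2 = -1/2)
u(n, w) = -3 + 1/(n + w)
T = 57/7 (T = ((1 - 3*(-1) - 3*(-1/2 - 1*(-5)))/(-1 + (-1/2 - 1*(-5))))*(-3) = ((1 + 3 - 3*(-1/2 + 5))/(-1 + (-1/2 + 5)))*(-3) = ((1 + 3 - 3*9/2)/(-1 + 9/2))*(-3) = ((1 + 3 - 27/2)/(7/2))*(-3) = ((2/7)*(-19/2))*(-3) = -19/7*(-3) = 57/7 ≈ 8.1429)
-154*T + C(z(-3, -5)) = -154*57/7 + 2 = -1254 + 2 = -1252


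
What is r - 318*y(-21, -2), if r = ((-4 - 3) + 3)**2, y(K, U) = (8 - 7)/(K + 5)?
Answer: 287/8 ≈ 35.875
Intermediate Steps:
y(K, U) = 1/(5 + K)
r = 16 (r = (-7 + 3)**2 = (-4)**2 = 16)
r - 318*y(-21, -2) = 16 - 318/(5 - 21) = 16 - 318/(-16) = 16 - 318*(-1/16) = 16 + 159/8 = 287/8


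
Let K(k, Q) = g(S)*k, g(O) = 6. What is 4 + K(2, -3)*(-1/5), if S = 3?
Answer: 8/5 ≈ 1.6000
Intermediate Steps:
K(k, Q) = 6*k
4 + K(2, -3)*(-1/5) = 4 + (6*2)*(-1/5) = 4 + 12*(-1*⅕) = 4 + 12*(-⅕) = 4 - 12/5 = 8/5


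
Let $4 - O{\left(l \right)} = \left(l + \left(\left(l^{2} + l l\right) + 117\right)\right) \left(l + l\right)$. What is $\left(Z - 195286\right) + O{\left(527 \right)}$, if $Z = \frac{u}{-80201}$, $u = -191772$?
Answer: $- \frac{47023994693018}{80201} \approx -5.8633 \cdot 10^{8}$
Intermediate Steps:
$Z = \frac{191772}{80201}$ ($Z = - \frac{191772}{-80201} = \left(-191772\right) \left(- \frac{1}{80201}\right) = \frac{191772}{80201} \approx 2.3911$)
$O{\left(l \right)} = 4 - 2 l \left(117 + l + 2 l^{2}\right)$ ($O{\left(l \right)} = 4 - \left(l + \left(\left(l^{2} + l l\right) + 117\right)\right) \left(l + l\right) = 4 - \left(l + \left(\left(l^{2} + l^{2}\right) + 117\right)\right) 2 l = 4 - \left(l + \left(2 l^{2} + 117\right)\right) 2 l = 4 - \left(l + \left(117 + 2 l^{2}\right)\right) 2 l = 4 - \left(117 + l + 2 l^{2}\right) 2 l = 4 - 2 l \left(117 + l + 2 l^{2}\right)$)
$\left(Z - 195286\right) + O{\left(527 \right)} = \left(\frac{191772}{80201} - 195286\right) - \left(123314 + 555458 + 585452732\right) = - \frac{15661940714}{80201} - 586131504 = - \frac{47023994693018}{80201}$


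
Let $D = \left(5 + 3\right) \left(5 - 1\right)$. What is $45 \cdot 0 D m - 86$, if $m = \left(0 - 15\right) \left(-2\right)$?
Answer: $-86$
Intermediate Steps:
$D = 32$ ($D = 8 \cdot 4 = 32$)
$m = 30$ ($m = \left(0 - 15\right) \left(-2\right) = \left(-15\right) \left(-2\right) = 30$)
$45 \cdot 0 D m - 86 = 45 \cdot 0 \cdot 32 \cdot 30 - 86 = 45 \cdot 0 \cdot 30 - 86 = 45 \cdot 0 - 86 = 0 - 86 = -86$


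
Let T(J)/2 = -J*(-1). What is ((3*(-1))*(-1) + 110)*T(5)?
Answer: 1130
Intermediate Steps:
T(J) = 2*J (T(J) = 2*(-J*(-1)) = 2*J)
((3*(-1))*(-1) + 110)*T(5) = ((3*(-1))*(-1) + 110)*(2*5) = (-3*(-1) + 110)*10 = (3 + 110)*10 = 113*10 = 1130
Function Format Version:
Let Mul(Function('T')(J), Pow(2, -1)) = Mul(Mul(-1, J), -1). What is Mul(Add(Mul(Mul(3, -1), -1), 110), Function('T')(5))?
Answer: 1130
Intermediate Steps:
Function('T')(J) = Mul(2, J) (Function('T')(J) = Mul(2, Mul(Mul(-1, J), -1)) = Mul(2, J))
Mul(Add(Mul(Mul(3, -1), -1), 110), Function('T')(5)) = Mul(Add(Mul(Mul(3, -1), -1), 110), Mul(2, 5)) = Mul(Add(Mul(-3, -1), 110), 10) = Mul(Add(3, 110), 10) = Mul(113, 10) = 1130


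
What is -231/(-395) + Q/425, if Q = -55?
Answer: 3058/6715 ≈ 0.45540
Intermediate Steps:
-231/(-395) + Q/425 = -231/(-395) - 55/425 = -231*(-1/395) - 55*1/425 = 231/395 - 11/85 = 3058/6715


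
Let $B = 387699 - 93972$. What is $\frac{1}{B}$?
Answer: $\frac{1}{293727} \approx 3.4045 \cdot 10^{-6}$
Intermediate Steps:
$B = 293727$
$\frac{1}{B} = \frac{1}{293727}$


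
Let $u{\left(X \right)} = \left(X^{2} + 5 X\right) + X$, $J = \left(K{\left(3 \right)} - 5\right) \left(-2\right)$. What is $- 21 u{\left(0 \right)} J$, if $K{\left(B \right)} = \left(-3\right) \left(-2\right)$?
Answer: $0$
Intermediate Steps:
$K{\left(B \right)} = 6$
$J = -2$ ($J = \left(6 - 5\right) \left(-2\right) = 1 \left(-2\right) = -2$)
$u{\left(X \right)} = X^{2} + 6 X$
$- 21 u{\left(0 \right)} J = - 21 \cdot 0 \left(6 + 0\right) \left(-2\right) = - 21 \cdot 0 \cdot 6 \left(-2\right) = \left(-21\right) 0 \left(-2\right) = 0 \left(-2\right) = 0$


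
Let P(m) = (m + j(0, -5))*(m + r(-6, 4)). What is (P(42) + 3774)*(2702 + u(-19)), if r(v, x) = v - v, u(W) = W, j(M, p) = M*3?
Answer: 14858454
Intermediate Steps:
j(M, p) = 3*M
r(v, x) = 0
P(m) = m² (P(m) = (m + 3*0)*(m + 0) = (m + 0)*m = m*m = m²)
(P(42) + 3774)*(2702 + u(-19)) = (42² + 3774)*(2702 - 19) = (1764 + 3774)*2683 = 5538*2683 = 14858454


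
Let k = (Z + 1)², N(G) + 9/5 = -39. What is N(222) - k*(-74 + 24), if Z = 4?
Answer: 6046/5 ≈ 1209.2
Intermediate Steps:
N(G) = -204/5 (N(G) = -9/5 - 39 = -204/5)
k = 25 (k = (4 + 1)² = 5² = 25)
N(222) - k*(-74 + 24) = -204/5 - 25*(-74 + 24) = -204/5 - 25*(-50) = -204/5 - 1*(-1250) = -204/5 + 1250 = 6046/5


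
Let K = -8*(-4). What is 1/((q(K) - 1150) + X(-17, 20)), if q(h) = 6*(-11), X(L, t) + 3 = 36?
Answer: -1/1183 ≈ -0.00084531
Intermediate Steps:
X(L, t) = 33 (X(L, t) = -3 + 36 = 33)
K = 32
q(h) = -66
1/((q(K) - 1150) + X(-17, 20)) = 1/((-66 - 1150) + 33) = 1/(-1216 + 33) = 1/(-1183) = -1/1183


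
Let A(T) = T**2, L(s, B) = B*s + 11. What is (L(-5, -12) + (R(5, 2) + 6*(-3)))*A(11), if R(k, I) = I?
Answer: 6655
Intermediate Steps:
L(s, B) = 11 + B*s
(L(-5, -12) + (R(5, 2) + 6*(-3)))*A(11) = ((11 - 12*(-5)) + (2 + 6*(-3)))*11**2 = ((11 + 60) + (2 - 18))*121 = (71 - 16)*121 = 55*121 = 6655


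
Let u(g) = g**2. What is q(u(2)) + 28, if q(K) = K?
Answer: 32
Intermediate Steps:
q(u(2)) + 28 = 2**2 + 28 = 4 + 28 = 32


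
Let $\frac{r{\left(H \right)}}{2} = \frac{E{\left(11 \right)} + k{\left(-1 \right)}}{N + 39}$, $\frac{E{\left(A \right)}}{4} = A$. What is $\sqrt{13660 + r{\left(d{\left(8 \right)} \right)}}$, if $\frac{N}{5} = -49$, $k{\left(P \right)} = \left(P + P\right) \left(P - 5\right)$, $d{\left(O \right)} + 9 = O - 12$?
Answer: $\frac{2 \sqrt{36228293}}{103} \approx 116.87$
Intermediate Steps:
$d{\left(O \right)} = -21 + O$ ($d{\left(O \right)} = -9 + \left(O - 12\right) = -9 + \left(-12 + O\right) = -21 + O$)
$E{\left(A \right)} = 4 A$
$k{\left(P \right)} = 2 P \left(-5 + P\right)$
$N = -245$ ($N = 5 \left(-49\right) = -245$)
$r{\left(H \right)} = - \frac{56}{103}$ ($r{\left(H \right)} = 2 \frac{4 \cdot 11 + 2 \left(-1\right) \left(-5 - 1\right)}{-245 + 39} = 2 \frac{44 + 2 \left(-1\right) \left(-6\right)}{-206} = 2 \left(44 + 12\right) \left(- \frac{1}{206}\right) = 2 \cdot 56 \left(- \frac{1}{206}\right) = 2 \left(- \frac{28}{103}\right) = - \frac{56}{103}$)
$\sqrt{13660 + r{\left(d{\left(8 \right)} \right)}} = \sqrt{13660 - \frac{56}{103}} = \sqrt{\frac{1406924}{103}} = \frac{2 \sqrt{36228293}}{103}$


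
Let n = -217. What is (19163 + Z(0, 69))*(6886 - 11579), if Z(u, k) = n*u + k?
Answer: -90255776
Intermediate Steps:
Z(u, k) = k - 217*u (Z(u, k) = -217*u + k = k - 217*u)
(19163 + Z(0, 69))*(6886 - 11579) = (19163 + (69 - 217*0))*(6886 - 11579) = (19163 + (69 + 0))*(-4693) = (19163 + 69)*(-4693) = 19232*(-4693) = -90255776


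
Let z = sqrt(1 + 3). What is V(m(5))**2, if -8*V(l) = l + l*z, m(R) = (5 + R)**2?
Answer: 5625/4 ≈ 1406.3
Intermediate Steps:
z = 2 (z = sqrt(4) = 2)
V(l) = -3*l/8 (V(l) = -(l + l*2)/8 = -(l + 2*l)/8 = -3*l/8)
V(m(5))**2 = (-3*(5 + 5)**2/8)**2 = (-3/8*10**2)**2 = (-3/8*100)**2 = (-75/2)**2 = 5625/4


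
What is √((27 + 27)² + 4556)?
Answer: 4*√467 ≈ 86.441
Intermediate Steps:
√((27 + 27)² + 4556) = √(54² + 4556) = √(2916 + 4556) = √7472 = 4*√467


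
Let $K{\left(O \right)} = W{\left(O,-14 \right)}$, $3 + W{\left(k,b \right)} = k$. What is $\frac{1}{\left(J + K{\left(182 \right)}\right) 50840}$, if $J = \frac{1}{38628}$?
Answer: $\frac{9657}{87882189230} \approx 1.0989 \cdot 10^{-7}$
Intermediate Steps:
$W{\left(k,b \right)} = -3 + k$
$K{\left(O \right)} = -3 + O$
$J = \frac{1}{38628} \approx 2.5888 \cdot 10^{-5}$
$\frac{1}{\left(J + K{\left(182 \right)}\right) 50840} = \frac{1}{\left(\frac{1}{38628} + \left(-3 + 182\right)\right) 50840} = \frac{1}{\frac{1}{38628} + 179} \cdot \frac{1}{50840} = \frac{1}{\frac{6914413}{38628}} \cdot \frac{1}{50840} = \frac{38628}{6914413} \cdot \frac{1}{50840} = \frac{9657}{87882189230}$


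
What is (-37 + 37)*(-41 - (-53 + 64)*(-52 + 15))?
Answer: 0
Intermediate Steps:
(-37 + 37)*(-41 - (-53 + 64)*(-52 + 15)) = 0*(-41 - 11*(-37)) = 0*(-41 - 1*(-407)) = 0*(-41 + 407) = 0*366 = 0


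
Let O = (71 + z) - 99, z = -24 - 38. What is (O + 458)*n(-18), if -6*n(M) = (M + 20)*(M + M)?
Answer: 4416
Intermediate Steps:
n(M) = -M*(20 + M)/3 (n(M) = -(M + 20)*(M + M)/6 = -(20 + M)*2*M/6 = -M*(20 + M)/3)
z = -62
O = -90 (O = (71 - 62) - 99 = 9 - 99 = -90)
(O + 458)*n(-18) = (-90 + 458)*(-⅓*(-18)*(20 - 18)) = 368*(-⅓*(-18)*2) = 368*12 = 4416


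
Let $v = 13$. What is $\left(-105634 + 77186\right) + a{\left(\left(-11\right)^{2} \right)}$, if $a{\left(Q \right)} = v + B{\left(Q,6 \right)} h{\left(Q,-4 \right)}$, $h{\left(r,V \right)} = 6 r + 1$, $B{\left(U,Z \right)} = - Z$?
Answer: $-32797$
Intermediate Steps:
$h{\left(r,V \right)} = 1 + 6 r$
$a{\left(Q \right)} = 7 - 36 Q$ ($a{\left(Q \right)} = 13 + \left(-1\right) 6 \left(1 + 6 Q\right) = 13 - 6 \left(1 + 6 Q\right) = 13 - \left(6 + 36 Q\right) = 7 - 36 Q$)
$\left(-105634 + 77186\right) + a{\left(\left(-11\right)^{2} \right)} = \left(-105634 + 77186\right) + \left(7 - 36 \left(-11\right)^{2}\right) = -28448 + \left(7 - 4356\right) = -28448 - 4349 = -32797$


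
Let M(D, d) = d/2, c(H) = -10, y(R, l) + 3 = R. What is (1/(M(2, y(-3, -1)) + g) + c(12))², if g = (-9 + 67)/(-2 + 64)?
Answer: 450241/4096 ≈ 109.92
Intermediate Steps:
y(R, l) = -3 + R
M(D, d) = d/2 (M(D, d) = d*(½) = d/2)
g = 29/31 (g = 58/62 = 58*(1/62) = 29/31 ≈ 0.93548)
(1/(M(2, y(-3, -1)) + g) + c(12))² = (1/((-3 - 3)/2 + 29/31) - 10)² = (1/((½)*(-6) + 29/31) - 10)² = (1/(-3 + 29/31) - 10)² = (1/(-64/31) - 10)² = (-31/64 - 10)² = (-671/64)² = 450241/4096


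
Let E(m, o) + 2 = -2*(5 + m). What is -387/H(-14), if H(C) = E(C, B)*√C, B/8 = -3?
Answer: 387*I*√14/224 ≈ 6.4644*I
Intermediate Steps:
B = -24 (B = 8*(-3) = -24)
E(m, o) = -12 - 2*m (E(m, o) = -2 - 2*(5 + m) = -2 + (-10 - 2*m) = -12 - 2*m)
H(C) = √C*(-12 - 2*C) (H(C) = (-12 - 2*C)*√C = √C*(-12 - 2*C))
-387/H(-14) = -387*(-I*√14/(28*(-6 - 1*(-14)))) = -387*(-I*√14/(28*(-6 + 14))) = -387*(-I*√14/224) = -(-387)*I*√14/224 = 387*I*√14/224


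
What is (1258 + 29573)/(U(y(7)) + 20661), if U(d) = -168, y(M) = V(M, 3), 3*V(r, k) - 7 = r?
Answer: 10277/6831 ≈ 1.5045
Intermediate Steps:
V(r, k) = 7/3 + r/3
y(M) = 7/3 + M/3
(1258 + 29573)/(U(y(7)) + 20661) = (1258 + 29573)/(-168 + 20661) = 30831/20493 = 30831*(1/20493) = 10277/6831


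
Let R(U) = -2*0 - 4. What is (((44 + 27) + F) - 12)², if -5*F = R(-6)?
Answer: 89401/25 ≈ 3576.0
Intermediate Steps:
R(U) = -4 (R(U) = 0 - 4 = -4)
F = ⅘ (F = -⅕*(-4) = ⅘ ≈ 0.80000)
(((44 + 27) + F) - 12)² = (((44 + 27) + ⅘) - 12)² = ((71 + ⅘) - 12)² = (359/5 - 12)² = (299/5)² = 89401/25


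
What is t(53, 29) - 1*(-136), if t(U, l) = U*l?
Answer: 1673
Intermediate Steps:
t(53, 29) - 1*(-136) = 53*29 - 1*(-136) = 1537 + 136 = 1673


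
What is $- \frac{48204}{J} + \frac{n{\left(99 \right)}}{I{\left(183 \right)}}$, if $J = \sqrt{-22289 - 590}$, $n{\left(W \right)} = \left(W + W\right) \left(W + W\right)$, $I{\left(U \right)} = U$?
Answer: $\frac{13068}{61} + \frac{48204 i \sqrt{22879}}{22879} \approx 214.23 + 318.69 i$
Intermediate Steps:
$n{\left(W \right)} = 4 W^{2}$ ($n{\left(W \right)} = 2 W 2 W = 4 W^{2}$)
$J = i \sqrt{22879}$ ($J = \sqrt{-22289 + \left(-10146 + 9556\right)} = \sqrt{-22289 - 590} = \sqrt{-22879} = i \sqrt{22879} \approx 151.26 i$)
$- \frac{48204}{J} + \frac{n{\left(99 \right)}}{I{\left(183 \right)}} = - \frac{48204}{i \sqrt{22879}} + \frac{4 \cdot 99^{2}}{183} = - 48204 \left(- \frac{i \sqrt{22879}}{22879}\right) + 4 \cdot 9801 \cdot \frac{1}{183} = \frac{48204 i \sqrt{22879}}{22879} + 39204 \cdot \frac{1}{183} = \frac{48204 i \sqrt{22879}}{22879} + \frac{13068}{61} = \frac{13068}{61} + \frac{48204 i \sqrt{22879}}{22879}$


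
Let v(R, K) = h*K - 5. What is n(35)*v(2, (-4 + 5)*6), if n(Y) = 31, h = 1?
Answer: 31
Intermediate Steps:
v(R, K) = -5 + K (v(R, K) = 1*K - 5 = K - 5 = -5 + K)
n(35)*v(2, (-4 + 5)*6) = 31*(-5 + (-4 + 5)*6) = 31*(-5 + 1*6) = 31*(-5 + 6) = 31*1 = 31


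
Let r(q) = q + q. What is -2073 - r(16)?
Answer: -2105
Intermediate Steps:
r(q) = 2*q
-2073 - r(16) = -2073 - 2*16 = -2073 - 1*32 = -2073 - 32 = -2105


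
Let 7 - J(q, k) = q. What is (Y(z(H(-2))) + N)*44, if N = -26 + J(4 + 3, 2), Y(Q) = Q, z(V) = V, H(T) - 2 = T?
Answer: -1144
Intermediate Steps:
J(q, k) = 7 - q
H(T) = 2 + T
N = -26 (N = -26 + (7 - (4 + 3)) = -26 + (7 - 1*7) = -26 + (7 - 7) = -26 + 0 = -26)
(Y(z(H(-2))) + N)*44 = ((2 - 2) - 26)*44 = (0 - 26)*44 = -26*44 = -1144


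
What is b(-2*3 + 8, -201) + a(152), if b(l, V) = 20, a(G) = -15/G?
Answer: 3025/152 ≈ 19.901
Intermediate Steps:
b(-2*3 + 8, -201) + a(152) = 20 - 15/152 = 3025/152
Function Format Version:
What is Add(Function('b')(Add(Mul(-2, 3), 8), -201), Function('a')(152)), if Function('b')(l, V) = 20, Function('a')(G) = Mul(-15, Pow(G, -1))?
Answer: Rational(3025, 152) ≈ 19.901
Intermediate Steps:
Add(Function('b')(Add(Mul(-2, 3), 8), -201), Function('a')(152)) = Add(20, Mul(-15, Pow(152, -1))) = Add(20, Mul(-15, Rational(1, 152))) = Add(20, Rational(-15, 152)) = Rational(3025, 152)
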